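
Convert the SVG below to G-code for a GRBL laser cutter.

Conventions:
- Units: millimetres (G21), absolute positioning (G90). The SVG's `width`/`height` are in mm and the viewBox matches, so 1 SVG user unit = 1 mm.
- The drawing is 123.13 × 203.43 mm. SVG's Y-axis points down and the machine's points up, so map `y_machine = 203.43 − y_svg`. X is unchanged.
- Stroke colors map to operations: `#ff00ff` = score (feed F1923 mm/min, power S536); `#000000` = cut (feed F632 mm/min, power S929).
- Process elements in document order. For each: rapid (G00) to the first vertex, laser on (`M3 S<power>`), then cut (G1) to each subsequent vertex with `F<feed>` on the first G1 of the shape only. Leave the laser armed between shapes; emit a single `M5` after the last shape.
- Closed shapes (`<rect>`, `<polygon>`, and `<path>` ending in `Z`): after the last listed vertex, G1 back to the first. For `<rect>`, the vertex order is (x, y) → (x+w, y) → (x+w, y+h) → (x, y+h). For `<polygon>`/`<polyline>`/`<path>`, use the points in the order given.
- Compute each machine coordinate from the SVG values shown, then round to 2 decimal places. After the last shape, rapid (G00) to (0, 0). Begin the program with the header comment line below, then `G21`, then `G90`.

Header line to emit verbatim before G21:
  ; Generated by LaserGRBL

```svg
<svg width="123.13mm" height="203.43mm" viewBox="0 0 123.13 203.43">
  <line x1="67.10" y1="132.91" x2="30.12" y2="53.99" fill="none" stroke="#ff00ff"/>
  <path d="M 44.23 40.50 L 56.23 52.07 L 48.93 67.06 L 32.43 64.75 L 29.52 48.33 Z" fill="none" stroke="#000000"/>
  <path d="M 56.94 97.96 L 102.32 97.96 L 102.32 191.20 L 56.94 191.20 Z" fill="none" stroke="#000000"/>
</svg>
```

Since the viewBox matches the mm dimensions, user units are millimetres directly. The only transform is the Y-flip y_m = 203.43 − y_svg.

Shape 1 is a line segment drawn with `<line>`. Its stroke #ff00ff means score at S536, F1923. After flipping Y the toolpath is (67.10,70.52) → (30.12,149.44).

Shape 2 is a regular polygon drawn with `<path>`. Its stroke #000000 means cut at S929, F632. After flipping Y the toolpath is (44.23,162.93) → (56.23,151.36) → (48.93,136.37) → (32.43,138.68) → (29.52,155.10) → (44.23,162.93), returning to the start.

Shape 3 is a rectangle drawn with `<path>`. Its stroke #000000 means cut at S929, F632. After flipping Y the toolpath is (56.94,105.47) → (102.32,105.47) → (102.32,12.23) → (56.94,12.23) → (56.94,105.47), returning to the start.

; Generated by LaserGRBL
G21
G90
G00 X67.10 Y70.52
M3 S536
G1 X30.12 Y149.44 F1923
G00 X44.23 Y162.93
M3 S929
G1 X56.23 Y151.36 F632
G1 X48.93 Y136.37
G1 X32.43 Y138.68
G1 X29.52 Y155.10
G1 X44.23 Y162.93
G00 X56.94 Y105.47
M3 S929
G1 X102.32 Y105.47 F632
G1 X102.32 Y12.23
G1 X56.94 Y12.23
G1 X56.94 Y105.47
M5
G00 X0.00 Y0.00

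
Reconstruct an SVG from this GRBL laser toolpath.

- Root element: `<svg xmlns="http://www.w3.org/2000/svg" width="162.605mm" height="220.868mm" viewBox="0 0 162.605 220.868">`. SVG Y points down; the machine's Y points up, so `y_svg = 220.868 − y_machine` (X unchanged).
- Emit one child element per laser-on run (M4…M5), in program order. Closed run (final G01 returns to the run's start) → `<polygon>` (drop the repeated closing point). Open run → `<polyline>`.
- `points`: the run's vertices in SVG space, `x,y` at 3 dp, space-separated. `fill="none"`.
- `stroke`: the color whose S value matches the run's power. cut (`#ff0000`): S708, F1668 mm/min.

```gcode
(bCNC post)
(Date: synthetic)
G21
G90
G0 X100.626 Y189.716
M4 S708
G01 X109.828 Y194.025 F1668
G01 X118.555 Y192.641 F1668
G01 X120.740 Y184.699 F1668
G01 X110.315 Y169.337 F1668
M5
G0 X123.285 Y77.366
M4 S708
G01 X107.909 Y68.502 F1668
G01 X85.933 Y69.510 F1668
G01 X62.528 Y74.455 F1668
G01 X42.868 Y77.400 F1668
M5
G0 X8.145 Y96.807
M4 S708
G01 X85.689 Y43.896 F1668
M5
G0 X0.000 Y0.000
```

<svg xmlns="http://www.w3.org/2000/svg" width="162.605mm" height="220.868mm" viewBox="0 0 162.605 220.868">
  <polyline points="100.626,31.152 109.828,26.843 118.555,28.227 120.740,36.169 110.315,51.531" fill="none" stroke="#ff0000"/>
  <polyline points="123.285,143.502 107.909,152.366 85.933,151.358 62.528,146.413 42.868,143.468" fill="none" stroke="#ff0000"/>
  <polyline points="8.145,124.061 85.689,176.972" fill="none" stroke="#ff0000"/>
</svg>

y_svg = 220.868 − y_m. Every run uses S708, so all elements get stroke `#ff0000` (cut).

[1] open run; points: 100.626,31.152 109.828,26.843 118.555,28.227 120.740,36.169 110.315,51.531

[2] open run; points: 123.285,143.502 107.909,152.366 85.933,151.358 62.528,146.413 42.868,143.468

[3] open run; points: 8.145,124.061 85.689,176.972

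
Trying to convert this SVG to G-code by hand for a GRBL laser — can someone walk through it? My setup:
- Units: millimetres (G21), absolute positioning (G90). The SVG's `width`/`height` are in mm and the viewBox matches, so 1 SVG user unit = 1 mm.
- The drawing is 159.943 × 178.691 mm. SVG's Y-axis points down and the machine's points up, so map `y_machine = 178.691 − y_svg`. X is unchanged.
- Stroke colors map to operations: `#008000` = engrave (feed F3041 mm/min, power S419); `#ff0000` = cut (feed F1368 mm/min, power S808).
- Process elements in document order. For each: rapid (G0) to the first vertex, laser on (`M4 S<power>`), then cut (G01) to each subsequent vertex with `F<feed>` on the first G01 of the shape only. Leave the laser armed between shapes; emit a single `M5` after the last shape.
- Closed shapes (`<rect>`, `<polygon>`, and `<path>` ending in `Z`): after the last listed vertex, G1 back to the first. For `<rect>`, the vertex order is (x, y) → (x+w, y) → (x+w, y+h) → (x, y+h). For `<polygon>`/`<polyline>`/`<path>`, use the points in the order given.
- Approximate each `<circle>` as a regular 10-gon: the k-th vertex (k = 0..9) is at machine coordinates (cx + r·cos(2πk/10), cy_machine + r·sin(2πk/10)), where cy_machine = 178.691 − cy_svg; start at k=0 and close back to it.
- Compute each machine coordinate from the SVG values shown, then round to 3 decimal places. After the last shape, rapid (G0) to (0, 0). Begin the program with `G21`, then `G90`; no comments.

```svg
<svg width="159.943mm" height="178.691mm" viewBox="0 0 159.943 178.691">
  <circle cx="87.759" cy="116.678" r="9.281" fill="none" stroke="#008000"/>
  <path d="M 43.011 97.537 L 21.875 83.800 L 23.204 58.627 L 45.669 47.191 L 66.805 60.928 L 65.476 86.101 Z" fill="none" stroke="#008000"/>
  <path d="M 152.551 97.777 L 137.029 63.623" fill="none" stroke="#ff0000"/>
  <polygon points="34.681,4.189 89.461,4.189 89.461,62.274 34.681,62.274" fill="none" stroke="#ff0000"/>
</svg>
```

Since the viewBox matches the mm dimensions, user units are millimetres directly. The only transform is the Y-flip y_m = 178.691 − y_svg.

Shape 1 is a circle drawn with `<circle>`. Its stroke #008000 means engrave at S419, F3041. After flipping Y the toolpath is (97.040,62.013) → (95.267,67.468) → (90.627,70.840) → (84.891,70.840) → (80.251,67.468) → (78.478,62.013) → (80.251,56.558) → (84.891,53.186) → (90.627,53.186) → (95.267,56.558) → (97.040,62.013), returning to the start.

Shape 2 is a regular polygon drawn with `<path>`. Its stroke #008000 means engrave at S419, F3041. After flipping Y the toolpath is (43.011,81.154) → (21.875,94.891) → (23.204,120.064) → (45.669,131.500) → (66.805,117.763) → (65.476,92.590) → (43.011,81.154), returning to the start.

Shape 3 is a line segment drawn with `<path>`. Its stroke #ff0000 means cut at S808, F1368. After flipping Y the toolpath is (152.551,80.914) → (137.029,115.068).

Shape 4 is a rectangle drawn with `<polygon>`. Its stroke #ff0000 means cut at S808, F1368. After flipping Y the toolpath is (34.681,174.502) → (89.461,174.502) → (89.461,116.417) → (34.681,116.417) → (34.681,174.502), returning to the start.

G21
G90
G0 X97.040 Y62.013
M4 S419
G01 X95.267 Y67.468 F3041
G01 X90.627 Y70.840
G01 X84.891 Y70.840
G01 X80.251 Y67.468
G01 X78.478 Y62.013
G01 X80.251 Y56.558
G01 X84.891 Y53.186
G01 X90.627 Y53.186
G01 X95.267 Y56.558
G01 X97.040 Y62.013
G0 X43.011 Y81.154
M4 S419
G01 X21.875 Y94.891 F3041
G01 X23.204 Y120.064
G01 X45.669 Y131.500
G01 X66.805 Y117.763
G01 X65.476 Y92.590
G01 X43.011 Y81.154
G0 X152.551 Y80.914
M4 S808
G01 X137.029 Y115.068 F1368
G0 X34.681 Y174.502
M4 S808
G01 X89.461 Y174.502 F1368
G01 X89.461 Y116.417
G01 X34.681 Y116.417
G01 X34.681 Y174.502
M5
G0 X0.000 Y0.000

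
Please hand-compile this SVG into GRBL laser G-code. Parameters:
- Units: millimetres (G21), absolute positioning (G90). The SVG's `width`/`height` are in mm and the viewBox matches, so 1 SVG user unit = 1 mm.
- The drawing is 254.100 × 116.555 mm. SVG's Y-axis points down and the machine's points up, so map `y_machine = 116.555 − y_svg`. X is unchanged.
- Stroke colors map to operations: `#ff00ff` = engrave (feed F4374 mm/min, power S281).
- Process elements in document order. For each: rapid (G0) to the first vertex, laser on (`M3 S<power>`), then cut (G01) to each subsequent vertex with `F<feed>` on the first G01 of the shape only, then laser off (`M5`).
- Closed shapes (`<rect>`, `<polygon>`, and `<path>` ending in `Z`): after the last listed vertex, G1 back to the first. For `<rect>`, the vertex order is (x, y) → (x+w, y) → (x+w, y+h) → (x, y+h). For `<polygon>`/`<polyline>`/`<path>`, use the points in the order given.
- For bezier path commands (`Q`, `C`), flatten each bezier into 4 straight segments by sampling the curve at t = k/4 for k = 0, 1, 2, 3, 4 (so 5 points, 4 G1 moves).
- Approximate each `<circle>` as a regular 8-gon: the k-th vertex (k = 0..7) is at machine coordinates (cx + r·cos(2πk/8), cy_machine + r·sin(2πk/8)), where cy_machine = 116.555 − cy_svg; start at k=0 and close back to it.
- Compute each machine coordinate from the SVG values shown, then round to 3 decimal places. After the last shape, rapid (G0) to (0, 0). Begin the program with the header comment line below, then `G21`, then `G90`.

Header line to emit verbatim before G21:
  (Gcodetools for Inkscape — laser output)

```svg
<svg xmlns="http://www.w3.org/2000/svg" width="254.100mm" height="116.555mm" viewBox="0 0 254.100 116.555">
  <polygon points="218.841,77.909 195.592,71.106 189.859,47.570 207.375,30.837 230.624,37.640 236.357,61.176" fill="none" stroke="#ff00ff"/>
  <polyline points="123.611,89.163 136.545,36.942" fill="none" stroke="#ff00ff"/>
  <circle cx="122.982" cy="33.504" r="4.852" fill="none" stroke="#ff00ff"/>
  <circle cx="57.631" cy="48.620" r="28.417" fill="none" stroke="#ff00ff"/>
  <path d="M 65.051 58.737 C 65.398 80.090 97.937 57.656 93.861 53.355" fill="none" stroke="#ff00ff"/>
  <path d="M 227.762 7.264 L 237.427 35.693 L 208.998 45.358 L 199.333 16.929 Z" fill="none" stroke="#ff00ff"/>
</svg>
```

(Gcodetools for Inkscape — laser output)
G21
G90
G0 X218.841 Y38.646
M3 S281
G01 X195.592 Y45.449 F4374
G01 X189.859 Y68.985
G01 X207.375 Y85.718
G01 X230.624 Y78.915
G01 X236.357 Y55.379
G01 X218.841 Y38.646
M5
G0 X123.611 Y27.392
M3 S281
G01 X136.545 Y79.613 F4374
M5
G0 X127.834 Y83.051
M3 S281
G01 X126.413 Y86.482 F4374
G01 X122.982 Y87.903
G01 X119.551 Y86.482
G01 X118.130 Y83.051
G01 X119.551 Y79.620
G01 X122.982 Y78.199
G01 X126.413 Y79.620
G01 X127.834 Y83.051
M5
G0 X86.048 Y67.935
M3 S281
G01 X77.725 Y88.029 F4374
G01 X57.631 Y96.352
G01 X37.537 Y88.029
G01 X29.214 Y67.935
G01 X37.537 Y47.841
G01 X57.631 Y39.518
G01 X77.725 Y47.841
G01 X86.048 Y67.935
M5
G0 X65.051 Y57.818
M3 S281
G01 X70.272 Y49.046 F4374
G01 X81.115 Y50.889
G01 X91.128 Y57.542
G01 X93.861 Y63.200
M5
G0 X227.762 Y109.291
M3 S281
G01 X237.427 Y80.862 F4374
G01 X208.998 Y71.197
G01 X199.333 Y99.626
G01 X227.762 Y109.291
M5
G0 X0.000 Y0.000

1 u = 1 mm; y_m = 116.555 − y.

[1] `<polygon>` regular polygon, #ff00ff→engrave S281 F4374: (218.841,38.646) → (195.592,45.449) → (189.859,68.985) → (207.375,85.718) → (230.624,78.915) → (236.357,55.379) → (218.841,38.646) (closed)

[2] `<polyline>` line segment, #ff00ff→engrave S281 F4374: (123.611,27.392) → (136.545,79.613)

[3] `<circle>` circle, #ff00ff→engrave S281 F4374: (127.834,83.051) → (126.413,86.482) → (122.982,87.903) → (119.551,86.482) → (118.130,83.051) → (119.551,79.620) → (122.982,78.199) → (126.413,79.620) → (127.834,83.051) (closed)

[4] `<circle>` circle, #ff00ff→engrave S281 F4374: (86.048,67.935) → (77.725,88.029) → (57.631,96.352) → (37.537,88.029) → (29.214,67.935) → (37.537,47.841) → (57.631,39.518) → (77.725,47.841) → (86.048,67.935) (closed)

[5] `<path>` cubic bezier, #ff00ff→engrave S281 F4374: (65.051,57.818) → (70.272,49.046) → (81.115,50.889) → (91.128,57.542) → (93.861,63.200)

[6] `<path>` regular polygon, #ff00ff→engrave S281 F4374: (227.762,109.291) → (237.427,80.862) → (208.998,71.197) → (199.333,99.626) → (227.762,109.291) (closed)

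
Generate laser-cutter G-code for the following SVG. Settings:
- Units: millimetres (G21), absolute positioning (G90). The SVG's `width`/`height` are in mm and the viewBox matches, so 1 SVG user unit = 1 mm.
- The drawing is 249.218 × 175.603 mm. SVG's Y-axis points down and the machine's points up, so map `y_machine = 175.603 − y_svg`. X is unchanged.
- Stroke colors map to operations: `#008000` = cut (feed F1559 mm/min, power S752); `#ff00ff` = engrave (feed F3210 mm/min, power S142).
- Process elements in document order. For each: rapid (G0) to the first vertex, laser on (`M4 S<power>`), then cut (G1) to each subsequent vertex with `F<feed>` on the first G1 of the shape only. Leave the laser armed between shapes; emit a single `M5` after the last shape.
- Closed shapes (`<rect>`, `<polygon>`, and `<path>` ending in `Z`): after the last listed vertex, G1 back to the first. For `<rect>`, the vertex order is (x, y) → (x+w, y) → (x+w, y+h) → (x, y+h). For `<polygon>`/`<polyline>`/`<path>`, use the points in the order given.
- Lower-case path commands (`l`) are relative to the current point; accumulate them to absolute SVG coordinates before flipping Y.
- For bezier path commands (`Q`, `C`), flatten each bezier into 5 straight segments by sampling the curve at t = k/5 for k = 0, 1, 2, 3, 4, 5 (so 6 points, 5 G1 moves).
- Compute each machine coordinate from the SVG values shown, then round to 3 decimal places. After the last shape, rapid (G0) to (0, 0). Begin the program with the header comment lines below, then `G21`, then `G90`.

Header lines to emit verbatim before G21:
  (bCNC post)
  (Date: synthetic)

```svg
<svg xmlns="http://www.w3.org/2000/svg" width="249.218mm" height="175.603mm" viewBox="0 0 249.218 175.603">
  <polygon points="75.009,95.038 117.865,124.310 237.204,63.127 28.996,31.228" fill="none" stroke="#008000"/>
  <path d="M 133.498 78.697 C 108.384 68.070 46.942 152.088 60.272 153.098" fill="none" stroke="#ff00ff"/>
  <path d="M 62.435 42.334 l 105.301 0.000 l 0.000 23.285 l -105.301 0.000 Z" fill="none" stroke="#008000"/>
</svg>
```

(bCNC post)
(Date: synthetic)
G21
G90
G0 X75.009 Y80.565
M4 S752
G1 X117.865 Y51.293 F1559
G1 X237.204 Y112.476
G1 X28.996 Y144.375
G1 X75.009 Y80.565
G0 X133.498 Y96.906
M4 S142
G1 X114.959 Y93.346 F3210
G1 X93.034 Y75.599
G1 X73.056 Y52.191
G1 X60.358 Y31.651
G1 X60.272 Y22.505
G0 X62.435 Y133.269
M4 S752
G1 X167.736 Y133.269 F1559
G1 X167.736 Y109.984
G1 X62.435 Y109.984
G1 X62.435 Y133.269
M5
G0 X0.000 Y0.000

1 u = 1 mm; y_m = 175.603 − y.

[1] `<polygon>` closed polygon, #008000→cut S752 F1559: (75.009,80.565) → (117.865,51.293) → (237.204,112.476) → (28.996,144.375) → (75.009,80.565) (closed)

[2] `<path>` cubic bezier, #ff00ff→engrave S142 F3210: (133.498,96.906) → (114.959,93.346) → (93.034,75.599) → (73.056,52.191) → (60.358,31.651) → (60.272,22.505)

[3] `<path>` rectangle, #008000→cut S752 F1559: (62.435,133.269) → (167.736,133.269) → (167.736,109.984) → (62.435,109.984) → (62.435,133.269) (closed)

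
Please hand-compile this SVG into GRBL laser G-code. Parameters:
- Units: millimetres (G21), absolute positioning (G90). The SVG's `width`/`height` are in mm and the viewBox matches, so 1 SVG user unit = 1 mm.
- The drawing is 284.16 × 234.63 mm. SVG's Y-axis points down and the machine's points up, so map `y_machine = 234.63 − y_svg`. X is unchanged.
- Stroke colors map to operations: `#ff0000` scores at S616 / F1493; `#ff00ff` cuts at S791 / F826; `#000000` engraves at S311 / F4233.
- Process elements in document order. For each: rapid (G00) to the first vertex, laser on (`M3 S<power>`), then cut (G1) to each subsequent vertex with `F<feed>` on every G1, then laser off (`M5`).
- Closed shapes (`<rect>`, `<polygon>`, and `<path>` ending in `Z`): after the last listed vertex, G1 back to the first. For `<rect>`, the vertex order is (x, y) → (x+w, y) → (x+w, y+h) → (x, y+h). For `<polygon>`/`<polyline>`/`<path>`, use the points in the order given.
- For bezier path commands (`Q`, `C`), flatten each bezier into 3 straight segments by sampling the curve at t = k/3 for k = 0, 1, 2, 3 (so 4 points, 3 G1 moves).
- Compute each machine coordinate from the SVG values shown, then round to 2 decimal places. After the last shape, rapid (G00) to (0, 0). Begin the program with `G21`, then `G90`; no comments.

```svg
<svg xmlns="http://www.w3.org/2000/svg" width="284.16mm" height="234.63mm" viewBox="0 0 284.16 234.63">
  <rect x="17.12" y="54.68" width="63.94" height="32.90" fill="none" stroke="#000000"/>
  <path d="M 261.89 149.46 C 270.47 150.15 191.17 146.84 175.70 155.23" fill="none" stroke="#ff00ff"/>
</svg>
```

viewBox `0 0 284.16 234.63` with mm width/height → 1 unit = 1 mm. Flip: y_m = 234.63 − y_svg.

**Shape 1** — `<rect>` rectangle, stroke `#000000` → engrave (S311, F4233). Machine vertices: (17.12,179.95) → (81.06,179.95) → (81.06,147.05) → (17.12,147.05) → (17.12,179.95). Closed: final G1 returns to the first vertex.

**Shape 2** — `<path>` cubic bezier, stroke `#ff00ff` → cut (S791, F826). Control points (SVG): P0=(261.89,149.46), P1=(270.47,150.15), P2=(191.17,146.84), P3=(175.70,155.23); sampled at t=k/3. Machine vertices: (261.89,85.17) → (246.80,85.23) → (206.83,84.47) → (175.70,79.40). Open path.

G21
G90
G00 X17.12 Y179.95
M3 S311
G1 X81.06 Y179.95 F4233
G1 X81.06 Y147.05 F4233
G1 X17.12 Y147.05 F4233
G1 X17.12 Y179.95 F4233
M5
G00 X261.89 Y85.17
M3 S791
G1 X246.80 Y85.23 F826
G1 X206.83 Y84.47 F826
G1 X175.70 Y79.40 F826
M5
G00 X0.00 Y0.00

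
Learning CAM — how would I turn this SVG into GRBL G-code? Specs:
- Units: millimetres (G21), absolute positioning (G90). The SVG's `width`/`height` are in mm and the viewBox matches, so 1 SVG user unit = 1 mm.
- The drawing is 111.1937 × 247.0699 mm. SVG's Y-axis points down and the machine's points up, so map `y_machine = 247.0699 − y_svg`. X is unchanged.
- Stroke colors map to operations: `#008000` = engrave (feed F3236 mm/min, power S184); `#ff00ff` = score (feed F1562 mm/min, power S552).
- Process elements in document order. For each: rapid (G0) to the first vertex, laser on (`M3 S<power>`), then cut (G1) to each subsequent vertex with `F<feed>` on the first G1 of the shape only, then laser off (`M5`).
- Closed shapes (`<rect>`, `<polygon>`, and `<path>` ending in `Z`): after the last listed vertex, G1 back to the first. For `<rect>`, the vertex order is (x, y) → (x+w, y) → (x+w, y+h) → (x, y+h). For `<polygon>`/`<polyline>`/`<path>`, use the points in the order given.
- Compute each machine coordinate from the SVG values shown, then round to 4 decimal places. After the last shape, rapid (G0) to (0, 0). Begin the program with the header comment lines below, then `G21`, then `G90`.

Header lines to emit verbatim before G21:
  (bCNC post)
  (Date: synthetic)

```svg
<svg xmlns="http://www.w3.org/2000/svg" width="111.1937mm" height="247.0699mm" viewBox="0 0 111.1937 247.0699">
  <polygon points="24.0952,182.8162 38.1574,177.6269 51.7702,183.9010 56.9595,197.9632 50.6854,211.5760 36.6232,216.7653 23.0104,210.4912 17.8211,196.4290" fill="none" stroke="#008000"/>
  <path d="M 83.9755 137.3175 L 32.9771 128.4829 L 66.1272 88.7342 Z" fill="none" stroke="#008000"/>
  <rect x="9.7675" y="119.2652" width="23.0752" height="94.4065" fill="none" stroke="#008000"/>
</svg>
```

viewBox `0 0 111.1937 247.0699` with mm width/height → 1 unit = 1 mm. Flip: y_m = 247.0699 − y_svg.

**Shape 1** — `<polygon>` regular polygon, stroke `#008000` → engrave (S184, F3236). Machine vertices: (24.0952,64.2537) → (38.1574,69.4430) → (51.7702,63.1689) → (56.9595,49.1067) → (50.6854,35.4939) → (36.6232,30.3046) → (23.0104,36.5787) → (17.8211,50.6409) → (24.0952,64.2537). Closed: final G1 returns to the first vertex.

**Shape 2** — `<path>` regular polygon, stroke `#008000` → engrave (S184, F3236). Machine vertices: (83.9755,109.7524) → (32.9771,118.5870) → (66.1272,158.3357) → (83.9755,109.7524). Closed: final G1 returns to the first vertex.

**Shape 3** — `<rect>` rectangle, stroke `#008000` → engrave (S184, F3236). Machine vertices: (9.7675,127.8047) → (32.8427,127.8047) → (32.8427,33.3982) → (9.7675,33.3982) → (9.7675,127.8047). Closed: final G1 returns to the first vertex.

(bCNC post)
(Date: synthetic)
G21
G90
G0 X24.0952 Y64.2537
M3 S184
G1 X38.1574 Y69.4430 F3236
G1 X51.7702 Y63.1689
G1 X56.9595 Y49.1067
G1 X50.6854 Y35.4939
G1 X36.6232 Y30.3046
G1 X23.0104 Y36.5787
G1 X17.8211 Y50.6409
G1 X24.0952 Y64.2537
M5
G0 X83.9755 Y109.7524
M3 S184
G1 X32.9771 Y118.5870 F3236
G1 X66.1272 Y158.3357
G1 X83.9755 Y109.7524
M5
G0 X9.7675 Y127.8047
M3 S184
G1 X32.8427 Y127.8047 F3236
G1 X32.8427 Y33.3982
G1 X9.7675 Y33.3982
G1 X9.7675 Y127.8047
M5
G0 X0.0000 Y0.0000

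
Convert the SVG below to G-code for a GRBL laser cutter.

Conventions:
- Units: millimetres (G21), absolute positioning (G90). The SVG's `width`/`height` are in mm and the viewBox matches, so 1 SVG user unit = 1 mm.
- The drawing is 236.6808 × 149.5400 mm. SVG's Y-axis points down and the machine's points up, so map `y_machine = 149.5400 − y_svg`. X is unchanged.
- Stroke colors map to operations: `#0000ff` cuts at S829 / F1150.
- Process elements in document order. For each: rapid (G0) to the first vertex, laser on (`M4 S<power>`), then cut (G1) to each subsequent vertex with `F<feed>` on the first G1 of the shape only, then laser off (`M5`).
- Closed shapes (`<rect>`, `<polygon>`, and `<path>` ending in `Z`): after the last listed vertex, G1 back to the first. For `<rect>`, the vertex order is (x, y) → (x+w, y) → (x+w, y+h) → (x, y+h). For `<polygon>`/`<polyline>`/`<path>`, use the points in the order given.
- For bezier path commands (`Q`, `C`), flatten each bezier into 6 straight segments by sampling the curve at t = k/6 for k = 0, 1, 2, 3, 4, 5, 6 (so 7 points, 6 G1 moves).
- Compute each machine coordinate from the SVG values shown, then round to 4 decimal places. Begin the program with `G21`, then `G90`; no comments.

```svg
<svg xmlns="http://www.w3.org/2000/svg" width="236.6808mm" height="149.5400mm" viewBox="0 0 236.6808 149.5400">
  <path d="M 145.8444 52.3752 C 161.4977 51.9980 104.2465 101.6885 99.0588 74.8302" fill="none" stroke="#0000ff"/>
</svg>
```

G21
G90
G0 X145.8444 Y97.1648
M4 S829
G1 X148.1742 Y93.7673 F1150
G1 X141.8246 Y85.5423
G1 X130.2670 Y76.0069
G1 X116.9726 Y68.6783
G1 X105.4127 Y67.0735
G1 X99.0588 Y74.7098
M5

1 u = 1 mm; y_m = 149.5400 − y.

[1] `<path>` cubic bezier, #0000ff→cut S829 F1150: (145.8444,97.1648) → (148.1742,93.7673) → (141.8246,85.5423) → (130.2670,76.0069) → (116.9726,68.6783) → (105.4127,67.0735) → (99.0588,74.7098)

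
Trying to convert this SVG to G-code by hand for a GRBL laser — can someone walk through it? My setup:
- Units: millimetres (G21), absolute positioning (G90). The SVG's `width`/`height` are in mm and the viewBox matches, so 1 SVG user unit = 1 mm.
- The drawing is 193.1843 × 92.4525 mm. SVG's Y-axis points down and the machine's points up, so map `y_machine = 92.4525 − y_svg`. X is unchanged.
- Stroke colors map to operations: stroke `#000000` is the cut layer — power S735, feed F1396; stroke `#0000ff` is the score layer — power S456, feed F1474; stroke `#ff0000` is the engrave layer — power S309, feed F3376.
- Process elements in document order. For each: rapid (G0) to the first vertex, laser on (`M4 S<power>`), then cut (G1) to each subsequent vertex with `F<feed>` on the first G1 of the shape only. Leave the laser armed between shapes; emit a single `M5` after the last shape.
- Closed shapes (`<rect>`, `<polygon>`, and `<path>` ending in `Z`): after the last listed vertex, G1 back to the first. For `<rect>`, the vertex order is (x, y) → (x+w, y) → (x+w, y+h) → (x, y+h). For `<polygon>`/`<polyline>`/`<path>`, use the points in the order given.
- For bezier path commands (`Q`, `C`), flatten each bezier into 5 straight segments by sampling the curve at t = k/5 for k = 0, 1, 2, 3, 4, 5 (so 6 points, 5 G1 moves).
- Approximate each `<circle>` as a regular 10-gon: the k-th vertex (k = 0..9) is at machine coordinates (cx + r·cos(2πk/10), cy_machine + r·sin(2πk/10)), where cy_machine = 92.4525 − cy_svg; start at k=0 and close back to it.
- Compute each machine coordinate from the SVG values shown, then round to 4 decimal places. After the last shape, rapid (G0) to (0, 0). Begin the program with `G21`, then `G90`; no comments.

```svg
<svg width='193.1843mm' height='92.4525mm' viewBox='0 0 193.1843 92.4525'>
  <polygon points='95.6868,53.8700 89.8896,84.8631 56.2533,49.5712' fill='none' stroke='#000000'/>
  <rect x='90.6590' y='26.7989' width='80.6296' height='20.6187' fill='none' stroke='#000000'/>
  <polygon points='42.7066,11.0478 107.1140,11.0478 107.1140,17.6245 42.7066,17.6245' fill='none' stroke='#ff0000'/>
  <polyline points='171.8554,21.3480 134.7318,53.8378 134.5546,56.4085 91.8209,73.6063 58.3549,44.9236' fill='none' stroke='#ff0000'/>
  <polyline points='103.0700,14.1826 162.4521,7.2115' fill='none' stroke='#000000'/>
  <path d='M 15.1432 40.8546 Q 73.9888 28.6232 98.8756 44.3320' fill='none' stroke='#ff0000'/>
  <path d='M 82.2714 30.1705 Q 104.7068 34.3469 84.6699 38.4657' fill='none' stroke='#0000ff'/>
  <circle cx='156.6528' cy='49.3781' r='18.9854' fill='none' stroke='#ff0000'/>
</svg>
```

viewBox `0 0 193.1843 92.4525` with mm width/height → 1 unit = 1 mm. Flip: y_m = 92.4525 − y_svg.

**Shape 1** — `<polygon>` closed polygon, stroke `#000000` → cut (S735, F1396). Machine vertices: (95.6868,38.5825) → (89.8896,7.5894) → (56.2533,42.8813) → (95.6868,38.5825). Closed: final G1 returns to the first vertex.

**Shape 2** — `<rect>` rectangle, stroke `#000000` → cut (S735, F1396). Machine vertices: (90.6590,65.6536) → (171.2886,65.6536) → (171.2886,45.0349) → (90.6590,45.0349) → (90.6590,65.6536). Closed: final G1 returns to the first vertex.

**Shape 3** — `<polygon>` rectangle, stroke `#ff0000` → engrave (S309, F3376). Machine vertices: (42.7066,81.4047) → (107.1140,81.4047) → (107.1140,74.8280) → (42.7066,74.8280) → (42.7066,81.4047). Closed: final G1 returns to the first vertex.

**Shape 4** — `<polyline>` open polyline, stroke `#ff0000` → engrave (S309, F3376). Machine vertices: (171.8554,71.1045) → (134.7318,38.6147) → (134.5546,36.0440) → (91.8209,18.8462) → (58.3549,47.5289). Open path.

**Shape 5** — `<polyline>` line segment, stroke `#000000` → cut (S735, F1396). Machine vertices: (103.0700,78.2699) → (162.4521,85.2410). Open path.

**Shape 6** — `<path>` quadratic bezier, stroke `#ff0000` → engrave (S309, F3376). Control points (SVG): P0=(15.1432,40.8546), P1=(73.9888,28.6232), P2=(98.8756,44.3320); sampled at t=k/5. Machine vertices: (15.1432,51.5979) → (37.3231,55.3729) → (56.7863,56.9126) → (73.5328,56.2171) → (87.5625,53.2864) → (98.8756,48.1205). Open path.

**Shape 7** — `<path>` quadratic bezier, stroke `#0000ff` → score (S456, F1474). Control points (SVG): P0=(82.2714,30.1705), P1=(104.7068,34.3469), P2=(84.6699,38.4657); sampled at t=k/5. Machine vertices: (82.2714,62.2820) → (89.5467,60.6137) → (93.4242,58.9501) → (93.9039,57.2911) → (90.9858,55.6366) → (84.6699,53.9868). Open path.

**Shape 8** — `<circle>` circle, stroke `#ff0000` → engrave (S309, F3376). Machine vertices: (175.6382,43.0744) → (172.0123,54.2337) → (162.5196,61.1306) → (150.7860,61.1306) → (141.2933,54.2337) → (137.6674,43.0744) → (141.2933,31.9151) → (150.7860,25.0182) → (162.5196,25.0182) → (172.0123,31.9151) → (175.6382,43.0744). Closed: final G1 returns to the first vertex.

G21
G90
G0 X95.6868 Y38.5825
M4 S735
G1 X89.8896 Y7.5894 F1396
G1 X56.2533 Y42.8813
G1 X95.6868 Y38.5825
G0 X90.6590 Y65.6536
M4 S735
G1 X171.2886 Y65.6536 F1396
G1 X171.2886 Y45.0349
G1 X90.6590 Y45.0349
G1 X90.6590 Y65.6536
G0 X42.7066 Y81.4047
M4 S309
G1 X107.1140 Y81.4047 F3376
G1 X107.1140 Y74.8280
G1 X42.7066 Y74.8280
G1 X42.7066 Y81.4047
G0 X171.8554 Y71.1045
M4 S309
G1 X134.7318 Y38.6147 F3376
G1 X134.5546 Y36.0440
G1 X91.8209 Y18.8462
G1 X58.3549 Y47.5289
G0 X103.0700 Y78.2699
M4 S735
G1 X162.4521 Y85.2410 F1396
G0 X15.1432 Y51.5979
M4 S309
G1 X37.3231 Y55.3729 F3376
G1 X56.7863 Y56.9126
G1 X73.5328 Y56.2171
G1 X87.5625 Y53.2864
G1 X98.8756 Y48.1205
G0 X82.2714 Y62.2820
M4 S456
G1 X89.5467 Y60.6137 F1474
G1 X93.4242 Y58.9501
G1 X93.9039 Y57.2911
G1 X90.9858 Y55.6366
G1 X84.6699 Y53.9868
G0 X175.6382 Y43.0744
M4 S309
G1 X172.0123 Y54.2337 F3376
G1 X162.5196 Y61.1306
G1 X150.7860 Y61.1306
G1 X141.2933 Y54.2337
G1 X137.6674 Y43.0744
G1 X141.2933 Y31.9151
G1 X150.7860 Y25.0182
G1 X162.5196 Y25.0182
G1 X172.0123 Y31.9151
G1 X175.6382 Y43.0744
M5
G0 X0.0000 Y0.0000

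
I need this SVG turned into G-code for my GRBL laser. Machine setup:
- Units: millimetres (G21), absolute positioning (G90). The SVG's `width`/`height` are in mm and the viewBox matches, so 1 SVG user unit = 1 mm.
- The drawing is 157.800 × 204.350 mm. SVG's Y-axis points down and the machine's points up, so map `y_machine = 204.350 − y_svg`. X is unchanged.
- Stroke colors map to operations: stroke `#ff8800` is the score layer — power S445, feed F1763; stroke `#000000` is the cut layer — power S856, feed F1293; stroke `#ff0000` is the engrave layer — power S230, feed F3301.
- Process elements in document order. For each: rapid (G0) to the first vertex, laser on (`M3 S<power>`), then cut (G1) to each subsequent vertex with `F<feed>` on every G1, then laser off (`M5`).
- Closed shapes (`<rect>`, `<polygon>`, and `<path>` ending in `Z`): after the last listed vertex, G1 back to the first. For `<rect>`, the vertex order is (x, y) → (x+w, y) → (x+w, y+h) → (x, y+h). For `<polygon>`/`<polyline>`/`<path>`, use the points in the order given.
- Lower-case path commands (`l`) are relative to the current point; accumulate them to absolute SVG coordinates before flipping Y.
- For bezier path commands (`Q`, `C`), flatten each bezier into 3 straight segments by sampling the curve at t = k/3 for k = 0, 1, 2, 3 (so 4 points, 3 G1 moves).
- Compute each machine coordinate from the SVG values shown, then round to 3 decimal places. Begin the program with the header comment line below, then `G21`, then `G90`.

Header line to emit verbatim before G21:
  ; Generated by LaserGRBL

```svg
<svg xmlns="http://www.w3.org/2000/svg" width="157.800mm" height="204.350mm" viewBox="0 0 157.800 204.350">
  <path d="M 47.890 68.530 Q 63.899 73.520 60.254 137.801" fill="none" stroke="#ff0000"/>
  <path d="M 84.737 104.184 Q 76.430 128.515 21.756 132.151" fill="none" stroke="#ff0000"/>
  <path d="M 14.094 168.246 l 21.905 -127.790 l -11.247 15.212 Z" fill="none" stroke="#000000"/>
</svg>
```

1 u = 1 mm; y_m = 204.350 − y.

[1] `<path>` quadratic bezier, #ff0000→engrave S230 F3301: (47.890,135.820) → (56.379,125.905) → (60.500,102.815) → (60.254,66.549)

[2] `<path>` quadratic bezier, #ff0000→engrave S230 F3301: (84.737,100.166) → (74.047,86.245) → (53.053,76.922) → (21.756,72.199)

[3] `<path>` closed polygon, #000000→cut S856 F1293: (14.094,36.104) → (35.999,163.894) → (24.752,148.682) → (14.094,36.104) (closed)

; Generated by LaserGRBL
G21
G90
G0 X47.890 Y135.820
M3 S230
G1 X56.379 Y125.905 F3301
G1 X60.500 Y102.815 F3301
G1 X60.254 Y66.549 F3301
M5
G0 X84.737 Y100.166
M3 S230
G1 X74.047 Y86.245 F3301
G1 X53.053 Y76.922 F3301
G1 X21.756 Y72.199 F3301
M5
G0 X14.094 Y36.104
M3 S856
G1 X35.999 Y163.894 F1293
G1 X24.752 Y148.682 F1293
G1 X14.094 Y36.104 F1293
M5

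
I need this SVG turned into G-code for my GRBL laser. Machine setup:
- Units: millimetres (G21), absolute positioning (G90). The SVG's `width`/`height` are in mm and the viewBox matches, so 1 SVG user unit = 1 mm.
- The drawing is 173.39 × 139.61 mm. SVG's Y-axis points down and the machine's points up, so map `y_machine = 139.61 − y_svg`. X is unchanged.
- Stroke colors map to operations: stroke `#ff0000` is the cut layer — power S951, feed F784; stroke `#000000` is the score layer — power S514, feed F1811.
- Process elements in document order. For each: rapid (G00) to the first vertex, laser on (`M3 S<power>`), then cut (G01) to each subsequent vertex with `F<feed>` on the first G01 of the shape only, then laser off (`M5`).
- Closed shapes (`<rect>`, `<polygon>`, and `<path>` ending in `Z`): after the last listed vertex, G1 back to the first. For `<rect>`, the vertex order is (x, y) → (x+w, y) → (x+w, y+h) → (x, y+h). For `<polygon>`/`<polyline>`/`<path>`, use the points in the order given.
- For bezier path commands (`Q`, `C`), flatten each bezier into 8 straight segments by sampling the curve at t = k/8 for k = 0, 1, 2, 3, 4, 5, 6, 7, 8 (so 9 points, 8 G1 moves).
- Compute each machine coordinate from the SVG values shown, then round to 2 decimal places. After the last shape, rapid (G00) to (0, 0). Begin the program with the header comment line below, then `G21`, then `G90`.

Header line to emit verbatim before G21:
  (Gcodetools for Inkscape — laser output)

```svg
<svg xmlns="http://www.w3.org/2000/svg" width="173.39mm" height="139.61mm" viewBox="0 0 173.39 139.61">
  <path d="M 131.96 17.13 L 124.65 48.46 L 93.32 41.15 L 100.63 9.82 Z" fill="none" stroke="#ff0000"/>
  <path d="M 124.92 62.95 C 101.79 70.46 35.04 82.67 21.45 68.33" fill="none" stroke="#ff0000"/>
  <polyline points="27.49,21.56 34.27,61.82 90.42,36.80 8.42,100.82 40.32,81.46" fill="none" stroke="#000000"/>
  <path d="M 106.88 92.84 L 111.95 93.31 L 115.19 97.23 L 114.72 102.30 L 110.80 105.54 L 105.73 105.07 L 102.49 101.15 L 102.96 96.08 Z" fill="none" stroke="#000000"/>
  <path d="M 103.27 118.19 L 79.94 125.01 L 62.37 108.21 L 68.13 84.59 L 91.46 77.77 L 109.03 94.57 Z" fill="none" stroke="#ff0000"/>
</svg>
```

Since the viewBox matches the mm dimensions, user units are millimetres directly. The only transform is the Y-flip y_m = 139.61 − y_svg.

Shape 1 is a regular polygon drawn with `<path>`. Its stroke #ff0000 means cut at S951, F784. After flipping Y the toolpath is (131.96,122.48) → (124.65,91.15) → (93.32,98.46) → (100.63,129.79) → (131.96,122.48), returning to the start.

Shape 2 is a cubic bezier drawn with `<path>`. Its stroke #ff0000 means cut at S951, F784. After flipping Y the toolpath is (124.92,76.66) → (114.39,73.68) → (100.91,70.63) → (85.60,67.88) → (69.61,65.78) → (54.06,64.70) → (40.10,65.01) → (28.85,67.09) → (21.45,71.28).

Shape 3 is a open polyline drawn with `<polyline>`. Its stroke #000000 means score at S514, F1811. After flipping Y the toolpath is (27.49,118.05) → (34.27,77.79) → (90.42,102.81) → (8.42,38.79) → (40.32,58.15).

Shape 4 is a regular polygon drawn with `<path>`. Its stroke #000000 means score at S514, F1811. After flipping Y the toolpath is (106.88,46.77) → (111.95,46.30) → (115.19,42.38) → (114.72,37.31) → (110.80,34.07) → (105.73,34.54) → (102.49,38.46) → (102.96,43.53) → (106.88,46.77), returning to the start.

Shape 5 is a regular polygon drawn with `<path>`. Its stroke #ff0000 means cut at S951, F784. After flipping Y the toolpath is (103.27,21.42) → (79.94,14.60) → (62.37,31.40) → (68.13,55.02) → (91.46,61.84) → (109.03,45.04) → (103.27,21.42), returning to the start.

(Gcodetools for Inkscape — laser output)
G21
G90
G00 X131.96 Y122.48
M3 S951
G01 X124.65 Y91.15 F784
G01 X93.32 Y98.46
G01 X100.63 Y129.79
G01 X131.96 Y122.48
M5
G00 X124.92 Y76.66
M3 S951
G01 X114.39 Y73.68 F784
G01 X100.91 Y70.63
G01 X85.60 Y67.88
G01 X69.61 Y65.78
G01 X54.06 Y64.70
G01 X40.10 Y65.01
G01 X28.85 Y67.09
G01 X21.45 Y71.28
M5
G00 X27.49 Y118.05
M3 S514
G01 X34.27 Y77.79 F1811
G01 X90.42 Y102.81
G01 X8.42 Y38.79
G01 X40.32 Y58.15
M5
G00 X106.88 Y46.77
M3 S514
G01 X111.95 Y46.30 F1811
G01 X115.19 Y42.38
G01 X114.72 Y37.31
G01 X110.80 Y34.07
G01 X105.73 Y34.54
G01 X102.49 Y38.46
G01 X102.96 Y43.53
G01 X106.88 Y46.77
M5
G00 X103.27 Y21.42
M3 S951
G01 X79.94 Y14.60 F784
G01 X62.37 Y31.40
G01 X68.13 Y55.02
G01 X91.46 Y61.84
G01 X109.03 Y45.04
G01 X103.27 Y21.42
M5
G00 X0.00 Y0.00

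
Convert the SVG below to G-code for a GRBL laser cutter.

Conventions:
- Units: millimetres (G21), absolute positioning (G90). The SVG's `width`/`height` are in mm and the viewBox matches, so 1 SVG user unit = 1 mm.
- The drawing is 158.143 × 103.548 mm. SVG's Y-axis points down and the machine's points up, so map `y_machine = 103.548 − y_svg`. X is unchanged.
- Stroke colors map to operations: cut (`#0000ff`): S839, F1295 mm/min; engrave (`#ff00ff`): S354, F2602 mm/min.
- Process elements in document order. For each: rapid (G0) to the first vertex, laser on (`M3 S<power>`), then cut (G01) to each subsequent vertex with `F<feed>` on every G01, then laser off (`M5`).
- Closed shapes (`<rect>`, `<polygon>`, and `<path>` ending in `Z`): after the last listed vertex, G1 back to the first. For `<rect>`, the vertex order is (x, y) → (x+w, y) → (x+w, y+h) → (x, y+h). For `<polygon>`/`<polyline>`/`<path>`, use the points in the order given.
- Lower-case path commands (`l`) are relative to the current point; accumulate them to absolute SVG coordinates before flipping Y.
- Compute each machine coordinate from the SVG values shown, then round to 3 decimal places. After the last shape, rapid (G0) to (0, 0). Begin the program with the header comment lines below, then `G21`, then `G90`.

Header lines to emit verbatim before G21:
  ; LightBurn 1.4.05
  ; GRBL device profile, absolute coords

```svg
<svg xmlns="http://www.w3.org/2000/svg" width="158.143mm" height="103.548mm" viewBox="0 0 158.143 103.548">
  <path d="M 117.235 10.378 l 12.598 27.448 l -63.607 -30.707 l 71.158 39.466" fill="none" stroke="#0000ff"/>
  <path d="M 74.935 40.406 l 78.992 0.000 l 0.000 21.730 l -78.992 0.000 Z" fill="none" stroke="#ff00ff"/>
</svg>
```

; LightBurn 1.4.05
; GRBL device profile, absolute coords
G21
G90
G0 X117.235 Y93.170
M3 S839
G01 X129.833 Y65.722 F1295
G01 X66.226 Y96.429 F1295
G01 X137.384 Y56.963 F1295
M5
G0 X74.935 Y63.142
M3 S354
G01 X153.927 Y63.142 F2602
G01 X153.927 Y41.412 F2602
G01 X74.935 Y41.412 F2602
G01 X74.935 Y63.142 F2602
M5
G0 X0.000 Y0.000

viewBox `0 0 158.143 103.548` with mm width/height → 1 unit = 1 mm. Flip: y_m = 103.548 − y_svg.

**Shape 1** — `<path>` open polyline, stroke `#0000ff` → cut (S839, F1295). Machine vertices: (117.235,93.170) → (129.833,65.722) → (66.226,96.429) → (137.384,56.963). Open path.

**Shape 2** — `<path>` rectangle, stroke `#ff00ff` → engrave (S354, F2602). Machine vertices: (74.935,63.142) → (153.927,63.142) → (153.927,41.412) → (74.935,41.412) → (74.935,63.142). Closed: final G1 returns to the first vertex.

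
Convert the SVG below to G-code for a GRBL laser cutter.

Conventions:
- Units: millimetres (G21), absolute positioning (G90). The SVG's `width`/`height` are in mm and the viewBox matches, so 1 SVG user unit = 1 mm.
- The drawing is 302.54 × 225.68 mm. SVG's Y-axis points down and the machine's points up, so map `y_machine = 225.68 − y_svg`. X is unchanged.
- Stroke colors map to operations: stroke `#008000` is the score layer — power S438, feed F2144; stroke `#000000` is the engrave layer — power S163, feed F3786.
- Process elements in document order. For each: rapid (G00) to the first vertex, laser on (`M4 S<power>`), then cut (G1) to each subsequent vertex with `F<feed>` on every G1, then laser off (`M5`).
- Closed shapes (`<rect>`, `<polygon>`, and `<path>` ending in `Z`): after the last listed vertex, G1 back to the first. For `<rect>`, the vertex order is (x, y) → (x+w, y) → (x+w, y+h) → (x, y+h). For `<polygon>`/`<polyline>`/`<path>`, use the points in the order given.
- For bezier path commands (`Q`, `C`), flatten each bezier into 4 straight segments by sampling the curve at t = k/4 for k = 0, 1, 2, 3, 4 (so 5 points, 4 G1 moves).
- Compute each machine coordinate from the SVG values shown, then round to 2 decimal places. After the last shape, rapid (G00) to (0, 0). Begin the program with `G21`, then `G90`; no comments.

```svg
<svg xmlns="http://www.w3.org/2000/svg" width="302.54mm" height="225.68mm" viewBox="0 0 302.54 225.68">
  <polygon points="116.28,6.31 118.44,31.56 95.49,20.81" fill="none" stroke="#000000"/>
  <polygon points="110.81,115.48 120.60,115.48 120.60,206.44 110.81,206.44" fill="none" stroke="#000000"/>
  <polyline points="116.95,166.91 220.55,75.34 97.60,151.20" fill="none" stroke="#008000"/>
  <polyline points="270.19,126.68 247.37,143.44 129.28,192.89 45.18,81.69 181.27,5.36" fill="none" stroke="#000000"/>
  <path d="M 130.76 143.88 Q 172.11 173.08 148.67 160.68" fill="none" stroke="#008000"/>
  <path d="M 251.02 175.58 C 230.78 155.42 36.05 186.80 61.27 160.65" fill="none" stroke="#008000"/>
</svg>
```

G21
G90
G00 X116.28 Y219.37
M4 S163
G1 X118.44 Y194.12 F3786
G1 X95.49 Y204.87 F3786
G1 X116.28 Y219.37 F3786
M5
G00 X110.81 Y110.20
M4 S163
G1 X120.60 Y110.20 F3786
G1 X120.60 Y19.24 F3786
G1 X110.81 Y19.24 F3786
G1 X110.81 Y110.20 F3786
M5
G00 X116.95 Y58.77
M4 S438
G1 X220.55 Y150.34 F2144
G1 X97.60 Y74.48 F2144
M5
G00 X270.19 Y99.00
M4 S163
G1 X247.37 Y82.24 F3786
G1 X129.28 Y32.79 F3786
G1 X45.18 Y143.99 F3786
G1 X181.27 Y220.32 F3786
M5
G00 X130.76 Y81.80
M4 S438
G1 X147.39 Y69.80 F2144
G1 X155.91 Y63.00 F2144
G1 X156.34 Y61.40 F2144
G1 X148.67 Y65.00 F2144
M5
G00 X251.02 Y50.10
M4 S438
G1 X209.29 Y57.26 F2144
G1 X139.10 Y55.32 F2144
G1 X77.43 Y54.50 F2144
G1 X61.27 Y65.03 F2144
M5
G00 X0.00 Y0.00

1 u = 1 mm; y_m = 225.68 − y.

[1] `<polygon>` regular polygon, #000000→engrave S163 F3786: (116.28,219.37) → (118.44,194.12) → (95.49,204.87) → (116.28,219.37) (closed)

[2] `<polygon>` rectangle, #000000→engrave S163 F3786: (110.81,110.20) → (120.60,110.20) → (120.60,19.24) → (110.81,19.24) → (110.81,110.20) (closed)

[3] `<polyline>` open polyline, #008000→score S438 F2144: (116.95,58.77) → (220.55,150.34) → (97.60,74.48)

[4] `<polyline>` open polyline, #000000→engrave S163 F3786: (270.19,99.00) → (247.37,82.24) → (129.28,32.79) → (45.18,143.99) → (181.27,220.32)

[5] `<path>` quadratic bezier, #008000→score S438 F2144: (130.76,81.80) → (147.39,69.80) → (155.91,63.00) → (156.34,61.40) → (148.67,65.00)

[6] `<path>` cubic bezier, #008000→score S438 F2144: (251.02,50.10) → (209.29,57.26) → (139.10,55.32) → (77.43,54.50) → (61.27,65.03)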